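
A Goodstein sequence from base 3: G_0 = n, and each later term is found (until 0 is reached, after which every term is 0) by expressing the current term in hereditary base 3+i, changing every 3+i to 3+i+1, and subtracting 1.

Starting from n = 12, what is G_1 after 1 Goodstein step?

19

G_0=12  [base 3] 3^2 + 3  →[3↦4]→  4^2 + 4 = 20  −1 ⇒ G_1=19
G_1=19  [base 4] 4^2 + 3  →[4↦5]→  5^2 + 3 = 28  −1 ⇒ G_2=27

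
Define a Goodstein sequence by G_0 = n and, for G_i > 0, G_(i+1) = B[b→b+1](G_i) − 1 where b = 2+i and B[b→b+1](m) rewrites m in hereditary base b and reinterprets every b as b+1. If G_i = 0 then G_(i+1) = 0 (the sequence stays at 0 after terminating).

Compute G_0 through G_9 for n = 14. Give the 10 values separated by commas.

14, 110, 1281, 18750, 326591, 5862840, 134404971, 3487116548, 100000555551, 3138429262496

14 —HB2→ 2^(2 + 1) + 2^2 + 2 —bump→ 3^(3 + 1) + 3^3 + 3 = 111 —(−1)→ 110
110 —HB3→ 3^(3 + 1) + 3^3 + 2 —bump→ 4^(4 + 1) + 4^4 + 2 = 1282 —(−1)→ 1281
1281 —HB4→ 4^(4 + 1) + 4^4 + 1 —bump→ 5^(5 + 1) + 5^5 + 1 = 18751 —(−1)→ 18750
18750 —HB5→ 5^(5 + 1) + 5^5 —bump→ 6^(6 + 1) + 6^6 = 326592 —(−1)→ 326591
326591 —HB6→ 6^(6 + 1) + 5·6^5 + 5·6^4 + 5·6^3 + 5·6^2 + 5·6 + 5 —bump→ 7^(7 + 1) + 5·7^5 + 5·7^4 + 5·7^3 + 5·7^2 + 5·7 + 5 = 5862841 —(−1)→ 5862840
5862840 —HB7→ 7^(7 + 1) + 5·7^5 + 5·7^4 + 5·7^3 + 5·7^2 + 5·7 + 4 —bump→ 8^(8 + 1) + 5·8^5 + 5·8^4 + 5·8^3 + 5·8^2 + 5·8 + 4 = 134404972 —(−1)→ 134404971
134404971 —HB8→ 8^(8 + 1) + 5·8^5 + 5·8^4 + 5·8^3 + 5·8^2 + 5·8 + 3 —bump→ 9^(9 + 1) + 5·9^5 + 5·9^4 + 5·9^3 + 5·9^2 + 5·9 + 3 = 3487116549 —(−1)→ 3487116548
3487116548 —HB9→ 9^(9 + 1) + 5·9^5 + 5·9^4 + 5·9^3 + 5·9^2 + 5·9 + 2 —bump→ 10^(10 + 1) + 5·10^5 + 5·10^4 + 5·10^3 + 5·10^2 + 5·10 + 2 = 100000555552 —(−1)→ 100000555551
100000555551 —HB10→ 10^(10 + 1) + 5·10^5 + 5·10^4 + 5·10^3 + 5·10^2 + 5·10 + 1 —bump→ 11^(11 + 1) + 5·11^5 + 5·11^4 + 5·11^3 + 5·11^2 + 5·11 + 1 = 3138429262497 —(−1)→ 3138429262496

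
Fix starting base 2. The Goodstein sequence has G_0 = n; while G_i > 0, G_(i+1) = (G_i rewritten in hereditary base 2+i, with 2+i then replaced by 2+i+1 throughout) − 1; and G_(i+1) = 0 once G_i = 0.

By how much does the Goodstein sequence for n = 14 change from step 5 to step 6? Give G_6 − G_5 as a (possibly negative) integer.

128542131

step 0: 14 = 2^(2 + 1) + 2^2 + 2; sub 3 for 2: 3^(3 + 1) + 3^3 + 3; = 111; G_1 = 111−1 = 110
step 1: 110 = 3^(3 + 1) + 3^3 + 2; sub 4 for 3: 4^(4 + 1) + 4^4 + 2; = 1282; G_2 = 1282−1 = 1281
step 2: 1281 = 4^(4 + 1) + 4^4 + 1; sub 5 for 4: 5^(5 + 1) + 5^5 + 1; = 18751; G_3 = 18751−1 = 18750
step 3: 18750 = 5^(5 + 1) + 5^5; sub 6 for 5: 6^(6 + 1) + 6^6; = 326592; G_4 = 326592−1 = 326591
step 4: 326591 = 6^(6 + 1) + 5·6^5 + 5·6^4 + 5·6^3 + 5·6^2 + 5·6 + 5; sub 7 for 6: 7^(7 + 1) + 5·7^5 + 5·7^4 + 5·7^3 + 5·7^2 + 5·7 + 5; = 5862841; G_5 = 5862841−1 = 5862840
step 5: 5862840 = 7^(7 + 1) + 5·7^5 + 5·7^4 + 5·7^3 + 5·7^2 + 5·7 + 4; sub 8 for 7: 8^(8 + 1) + 5·8^5 + 5·8^4 + 5·8^3 + 5·8^2 + 5·8 + 4; = 134404972; G_6 = 134404972−1 = 134404971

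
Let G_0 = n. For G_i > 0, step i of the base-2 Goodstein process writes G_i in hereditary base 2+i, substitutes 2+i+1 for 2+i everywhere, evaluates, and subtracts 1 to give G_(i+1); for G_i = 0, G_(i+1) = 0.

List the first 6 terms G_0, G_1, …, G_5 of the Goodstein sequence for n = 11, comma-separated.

11, 84, 1027, 15627, 279937, 5764801

11 —HB2→ 2^(2 + 1) + 2 + 1 —bump→ 3^(3 + 1) + 3 + 1 = 85 —(−1)→ 84
84 —HB3→ 3^(3 + 1) + 3 —bump→ 4^(4 + 1) + 4 = 1028 —(−1)→ 1027
1027 —HB4→ 4^(4 + 1) + 3 —bump→ 5^(5 + 1) + 3 = 15628 —(−1)→ 15627
15627 —HB5→ 5^(5 + 1) + 2 —bump→ 6^(6 + 1) + 2 = 279938 —(−1)→ 279937
279937 —HB6→ 6^(6 + 1) + 1 —bump→ 7^(7 + 1) + 1 = 5764802 —(−1)→ 5764801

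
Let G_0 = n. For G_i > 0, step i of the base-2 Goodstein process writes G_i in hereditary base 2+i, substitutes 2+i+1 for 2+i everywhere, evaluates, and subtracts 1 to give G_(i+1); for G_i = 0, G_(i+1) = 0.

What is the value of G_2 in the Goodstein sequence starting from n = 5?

(0) 5|_2 = 2^2 + 1 ↦ 3^3 + 1|_3 = 28 ⇒ 27
(1) 27|_3 = 3^3 ↦ 4^4|_4 = 256 ⇒ 255
(2) 255|_4 = 3·4^3 + 3·4^2 + 3·4 + 3 ↦ 3·5^3 + 3·5^2 + 3·5 + 3|_5 = 468 ⇒ 467

255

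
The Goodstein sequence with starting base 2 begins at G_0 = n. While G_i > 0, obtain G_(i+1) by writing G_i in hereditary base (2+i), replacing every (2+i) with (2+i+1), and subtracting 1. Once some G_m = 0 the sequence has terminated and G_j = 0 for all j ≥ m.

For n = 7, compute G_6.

7 —HB2→ 2^2 + 2 + 1 —bump→ 3^3 + 3 + 1 = 31 —(−1)→ 30
30 —HB3→ 3^3 + 3 —bump→ 4^4 + 4 = 260 —(−1)→ 259
259 —HB4→ 4^4 + 3 —bump→ 5^5 + 3 = 3128 —(−1)→ 3127
3127 —HB5→ 5^5 + 2 —bump→ 6^6 + 2 = 46658 —(−1)→ 46657
46657 —HB6→ 6^6 + 1 —bump→ 7^7 + 1 = 823544 —(−1)→ 823543
823543 —HB7→ 7^7 —bump→ 8^8 = 16777216 —(−1)→ 16777215
16777215 —HB8→ 7·8^7 + 7·8^6 + 7·8^5 + 7·8^4 + 7·8^3 + 7·8^2 + 7·8 + 7 —bump→ 7·9^7 + 7·9^6 + 7·9^5 + 7·9^4 + 7·9^3 + 7·9^2 + 7·9 + 7 = 37665880 —(−1)→ 37665879

16777215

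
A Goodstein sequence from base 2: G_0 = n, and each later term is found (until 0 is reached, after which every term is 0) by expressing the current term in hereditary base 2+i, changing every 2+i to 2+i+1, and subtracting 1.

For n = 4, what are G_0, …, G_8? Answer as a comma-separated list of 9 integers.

(0) 4|_2 = 2^2 ↦ 3^3|_3 = 27 ⇒ 26
(1) 26|_3 = 2·3^2 + 2·3 + 2 ↦ 2·4^2 + 2·4 + 2|_4 = 42 ⇒ 41
(2) 41|_4 = 2·4^2 + 2·4 + 1 ↦ 2·5^2 + 2·5 + 1|_5 = 61 ⇒ 60
(3) 60|_5 = 2·5^2 + 2·5 ↦ 2·6^2 + 2·6|_6 = 84 ⇒ 83
(4) 83|_6 = 2·6^2 + 6 + 5 ↦ 2·7^2 + 7 + 5|_7 = 110 ⇒ 109
(5) 109|_7 = 2·7^2 + 7 + 4 ↦ 2·8^2 + 8 + 4|_8 = 140 ⇒ 139
(6) 139|_8 = 2·8^2 + 8 + 3 ↦ 2·9^2 + 9 + 3|_9 = 174 ⇒ 173
(7) 173|_9 = 2·9^2 + 9 + 2 ↦ 2·10^2 + 10 + 2|_10 = 212 ⇒ 211

4, 26, 41, 60, 83, 109, 139, 173, 211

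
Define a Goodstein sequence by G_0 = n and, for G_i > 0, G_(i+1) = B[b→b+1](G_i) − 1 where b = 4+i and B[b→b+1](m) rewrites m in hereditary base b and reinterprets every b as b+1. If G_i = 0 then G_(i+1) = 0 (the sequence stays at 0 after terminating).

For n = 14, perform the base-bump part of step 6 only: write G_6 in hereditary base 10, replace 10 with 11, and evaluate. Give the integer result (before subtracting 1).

step 0: 14 = 3·4 + 2; sub 5 for 4: 3·5 + 2; = 17; G_1 = 17−1 = 16
step 1: 16 = 3·5 + 1; sub 6 for 5: 3·6 + 1; = 19; G_2 = 19−1 = 18
step 2: 18 = 3·6; sub 7 for 6: 3·7; = 21; G_3 = 21−1 = 20
step 3: 20 = 2·7 + 6; sub 8 for 7: 2·8 + 6; = 22; G_4 = 22−1 = 21
step 4: 21 = 2·8 + 5; sub 9 for 8: 2·9 + 5; = 23; G_5 = 23−1 = 22
step 5: 22 = 2·9 + 4; sub 10 for 9: 2·10 + 4; = 24; G_6 = 24−1 = 23
step 6: 23 = 2·10 + 3; sub 11 for 10: 2·11 + 3; = 25; G_7 = 25−1 = 24

25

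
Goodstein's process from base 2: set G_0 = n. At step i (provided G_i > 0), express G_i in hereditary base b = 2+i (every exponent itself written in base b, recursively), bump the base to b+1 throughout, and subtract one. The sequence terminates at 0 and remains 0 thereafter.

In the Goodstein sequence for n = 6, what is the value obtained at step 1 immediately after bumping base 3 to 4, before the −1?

i=0: 6 = 2^2 + 2 (b=2); 2→3: 3^3 + 3 = 30; 30−1 = 29
i=1: 29 = 3^3 + 2 (b=3); 3→4: 4^4 + 2 = 258; 258−1 = 257

258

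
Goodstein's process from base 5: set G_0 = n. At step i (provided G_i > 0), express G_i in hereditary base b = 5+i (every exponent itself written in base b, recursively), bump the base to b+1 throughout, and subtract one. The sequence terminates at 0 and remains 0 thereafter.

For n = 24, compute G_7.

i=0: 24 = 4·5 + 4 (b=5); 5→6: 4·6 + 4 = 28; 28−1 = 27
i=1: 27 = 4·6 + 3 (b=6); 6→7: 4·7 + 3 = 31; 31−1 = 30
i=2: 30 = 4·7 + 2 (b=7); 7→8: 4·8 + 2 = 34; 34−1 = 33
i=3: 33 = 4·8 + 1 (b=8); 8→9: 4·9 + 1 = 37; 37−1 = 36
i=4: 36 = 4·9 (b=9); 9→10: 4·10 = 40; 40−1 = 39
i=5: 39 = 3·10 + 9 (b=10); 10→11: 3·11 + 9 = 42; 42−1 = 41
i=6: 41 = 3·11 + 8 (b=11); 11→12: 3·12 + 8 = 44; 44−1 = 43
i=7: 43 = 3·12 + 7 (b=12); 12→13: 3·13 + 7 = 46; 46−1 = 45

43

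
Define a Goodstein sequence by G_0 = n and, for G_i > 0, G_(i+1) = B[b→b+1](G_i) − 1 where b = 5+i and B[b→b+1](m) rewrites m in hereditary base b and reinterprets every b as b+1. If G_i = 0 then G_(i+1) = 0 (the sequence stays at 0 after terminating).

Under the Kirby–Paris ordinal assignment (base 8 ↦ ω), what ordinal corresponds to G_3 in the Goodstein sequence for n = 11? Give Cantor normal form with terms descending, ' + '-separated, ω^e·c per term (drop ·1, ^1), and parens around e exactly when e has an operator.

ω + 5

(0) 11|_5 = 2·5 + 1 ↦ 2·6 + 1|_6 = 13 ⇒ 12
(1) 12|_6 = 2·6 ↦ 2·7|_7 = 14 ⇒ 13
(2) 13|_7 = 7 + 6 ↦ 8 + 6|_8 = 14 ⇒ 13
(3) 13|_8 = 8 + 5 ↦ 9 + 5|_9 = 14 ⇒ 13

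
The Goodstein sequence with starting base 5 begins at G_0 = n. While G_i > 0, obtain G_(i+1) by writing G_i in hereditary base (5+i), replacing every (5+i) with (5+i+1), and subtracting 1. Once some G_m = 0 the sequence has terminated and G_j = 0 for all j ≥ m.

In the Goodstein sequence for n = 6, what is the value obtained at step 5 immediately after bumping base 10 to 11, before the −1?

3

G_0=6  [base 5] 5 + 1  →[5↦6]→  6 + 1 = 7  −1 ⇒ G_1=6
G_1=6  [base 6] 6  →[6↦7]→  7 = 7  −1 ⇒ G_2=6
G_2=6  [base 7] 6  →[7↦8]→  6 = 6  −1 ⇒ G_3=5
G_3=5  [base 8] 5  →[8↦9]→  5 = 5  −1 ⇒ G_4=4
G_4=4  [base 9] 4  →[9↦10]→  4 = 4  −1 ⇒ G_5=3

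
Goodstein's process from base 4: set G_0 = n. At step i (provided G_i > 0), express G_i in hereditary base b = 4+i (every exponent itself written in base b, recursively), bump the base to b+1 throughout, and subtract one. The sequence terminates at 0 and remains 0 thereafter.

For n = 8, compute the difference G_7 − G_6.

8 —HB4→ 2·4 —bump→ 2·5 = 10 —(−1)→ 9
9 —HB5→ 5 + 4 —bump→ 6 + 4 = 10 —(−1)→ 9
9 —HB6→ 6 + 3 —bump→ 7 + 3 = 10 —(−1)→ 9
9 —HB7→ 7 + 2 —bump→ 8 + 2 = 10 —(−1)→ 9
9 —HB8→ 8 + 1 —bump→ 9 + 1 = 10 —(−1)→ 9
9 —HB9→ 9 —bump→ 10 = 10 —(−1)→ 9
9 —HB10→ 9 —bump→ 9 = 9 —(−1)→ 8

-1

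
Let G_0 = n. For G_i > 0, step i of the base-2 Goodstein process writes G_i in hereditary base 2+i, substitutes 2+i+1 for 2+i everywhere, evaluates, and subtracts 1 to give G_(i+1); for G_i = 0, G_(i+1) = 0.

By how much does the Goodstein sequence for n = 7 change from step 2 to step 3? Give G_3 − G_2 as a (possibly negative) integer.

7 —HB2→ 2^2 + 2 + 1 —bump→ 3^3 + 3 + 1 = 31 —(−1)→ 30
30 —HB3→ 3^3 + 3 —bump→ 4^4 + 4 = 260 —(−1)→ 259
259 —HB4→ 4^4 + 3 —bump→ 5^5 + 3 = 3128 —(−1)→ 3127

2868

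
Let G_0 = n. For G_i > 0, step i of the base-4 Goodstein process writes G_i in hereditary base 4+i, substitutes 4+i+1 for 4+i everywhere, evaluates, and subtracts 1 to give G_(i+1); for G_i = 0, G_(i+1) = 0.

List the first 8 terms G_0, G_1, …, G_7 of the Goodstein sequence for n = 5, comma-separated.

5, 5, 5, 4, 3, 2, 1, 0

base 4: 5 = 4 + 1; at 5: 5 + 1 = 6; next = 5
base 5: 5 = 5; at 6: 6 = 6; next = 5
base 6: 5 = 5; at 7: 5 = 5; next = 4
base 7: 4 = 4; at 8: 4 = 4; next = 3
base 8: 3 = 3; at 9: 3 = 3; next = 2
base 9: 2 = 2; at 10: 2 = 2; next = 1
base 10: 1 = 1; at 11: 1 = 1; next = 0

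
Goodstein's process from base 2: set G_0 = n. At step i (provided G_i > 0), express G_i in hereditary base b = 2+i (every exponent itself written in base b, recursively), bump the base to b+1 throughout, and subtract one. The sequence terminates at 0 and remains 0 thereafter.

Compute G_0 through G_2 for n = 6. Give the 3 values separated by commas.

6 —HB2→ 2^2 + 2 —bump→ 3^3 + 3 = 30 —(−1)→ 29
29 —HB3→ 3^3 + 2 —bump→ 4^4 + 2 = 258 —(−1)→ 257

6, 29, 257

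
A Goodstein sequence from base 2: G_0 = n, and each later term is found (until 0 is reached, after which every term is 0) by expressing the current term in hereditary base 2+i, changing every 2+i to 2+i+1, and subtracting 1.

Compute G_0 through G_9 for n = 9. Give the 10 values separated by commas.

(0) 9|_2 = 2^(2 + 1) + 1 ↦ 3^(3 + 1) + 1|_3 = 82 ⇒ 81
(1) 81|_3 = 3^(3 + 1) ↦ 4^(4 + 1)|_4 = 1024 ⇒ 1023
(2) 1023|_4 = 3·4^4 + 3·4^3 + 3·4^2 + 3·4 + 3 ↦ 3·5^5 + 3·5^3 + 3·5^2 + 3·5 + 3|_5 = 9843 ⇒ 9842
(3) 9842|_5 = 3·5^5 + 3·5^3 + 3·5^2 + 3·5 + 2 ↦ 3·6^6 + 3·6^3 + 3·6^2 + 3·6 + 2|_6 = 140744 ⇒ 140743
(4) 140743|_6 = 3·6^6 + 3·6^3 + 3·6^2 + 3·6 + 1 ↦ 3·7^7 + 3·7^3 + 3·7^2 + 3·7 + 1|_7 = 2471827 ⇒ 2471826
(5) 2471826|_7 = 3·7^7 + 3·7^3 + 3·7^2 + 3·7 ↦ 3·8^8 + 3·8^3 + 3·8^2 + 3·8|_8 = 50333400 ⇒ 50333399
(6) 50333399|_8 = 3·8^8 + 3·8^3 + 3·8^2 + 2·8 + 7 ↦ 3·9^9 + 3·9^3 + 3·9^2 + 2·9 + 7|_9 = 1162263922 ⇒ 1162263921
(7) 1162263921|_9 = 3·9^9 + 3·9^3 + 3·9^2 + 2·9 + 6 ↦ 3·10^10 + 3·10^3 + 3·10^2 + 2·10 + 6|_10 = 30000003326 ⇒ 30000003325
(8) 30000003325|_10 = 3·10^10 + 3·10^3 + 3·10^2 + 2·10 + 5 ↦ 3·11^11 + 3·11^3 + 3·11^2 + 2·11 + 5|_11 = 855935016216 ⇒ 855935016215

9, 81, 1023, 9842, 140743, 2471826, 50333399, 1162263921, 30000003325, 855935016215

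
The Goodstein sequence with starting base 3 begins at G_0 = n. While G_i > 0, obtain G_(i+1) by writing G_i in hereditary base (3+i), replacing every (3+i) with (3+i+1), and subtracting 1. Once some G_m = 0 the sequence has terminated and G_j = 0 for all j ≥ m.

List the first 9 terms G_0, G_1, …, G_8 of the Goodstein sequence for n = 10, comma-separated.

10, 16, 24, 27, 30, 33, 36, 39, 41

[0] 10 ≡ 3^2 + 1 (base 3). Lift 4: 17. −1: 16.
[1] 16 ≡ 4^2 (base 4). Lift 5: 25. −1: 24.
[2] 24 ≡ 4·5 + 4 (base 5). Lift 6: 28. −1: 27.
[3] 27 ≡ 4·6 + 3 (base 6). Lift 7: 31. −1: 30.
[4] 30 ≡ 4·7 + 2 (base 7). Lift 8: 34. −1: 33.
[5] 33 ≡ 4·8 + 1 (base 8). Lift 9: 37. −1: 36.
[6] 36 ≡ 4·9 (base 9). Lift 10: 40. −1: 39.
[7] 39 ≡ 3·10 + 9 (base 10). Lift 11: 42. −1: 41.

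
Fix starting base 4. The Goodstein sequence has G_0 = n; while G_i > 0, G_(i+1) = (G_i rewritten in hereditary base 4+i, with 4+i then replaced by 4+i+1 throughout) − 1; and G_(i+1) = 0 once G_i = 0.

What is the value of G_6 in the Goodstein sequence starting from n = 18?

(0) 18|_4 = 4^2 + 2 ↦ 5^2 + 2|_5 = 27 ⇒ 26
(1) 26|_5 = 5^2 + 1 ↦ 6^2 + 1|_6 = 37 ⇒ 36
(2) 36|_6 = 6^2 ↦ 7^2|_7 = 49 ⇒ 48
(3) 48|_7 = 6·7 + 6 ↦ 6·8 + 6|_8 = 54 ⇒ 53
(4) 53|_8 = 6·8 + 5 ↦ 6·9 + 5|_9 = 59 ⇒ 58
(5) 58|_9 = 6·9 + 4 ↦ 6·10 + 4|_10 = 64 ⇒ 63
(6) 63|_10 = 6·10 + 3 ↦ 6·11 + 3|_11 = 69 ⇒ 68

63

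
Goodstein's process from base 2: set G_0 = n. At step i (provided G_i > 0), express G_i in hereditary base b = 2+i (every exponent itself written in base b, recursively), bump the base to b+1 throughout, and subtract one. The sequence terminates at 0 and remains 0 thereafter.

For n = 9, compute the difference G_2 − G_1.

(0) 9|_2 = 2^(2 + 1) + 1 ↦ 3^(3 + 1) + 1|_3 = 82 ⇒ 81
(1) 81|_3 = 3^(3 + 1) ↦ 4^(4 + 1)|_4 = 1024 ⇒ 1023

942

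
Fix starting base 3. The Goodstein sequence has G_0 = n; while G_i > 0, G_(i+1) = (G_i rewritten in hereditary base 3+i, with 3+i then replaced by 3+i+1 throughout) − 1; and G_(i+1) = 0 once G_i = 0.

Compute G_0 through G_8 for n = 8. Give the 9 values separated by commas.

8 —HB3→ 2·3 + 2 —bump→ 2·4 + 2 = 10 —(−1)→ 9
9 —HB4→ 2·4 + 1 —bump→ 2·5 + 1 = 11 —(−1)→ 10
10 —HB5→ 2·5 —bump→ 2·6 = 12 —(−1)→ 11
11 —HB6→ 6 + 5 —bump→ 7 + 5 = 12 —(−1)→ 11
11 —HB7→ 7 + 4 —bump→ 8 + 4 = 12 —(−1)→ 11
11 —HB8→ 8 + 3 —bump→ 9 + 3 = 12 —(−1)→ 11
11 —HB9→ 9 + 2 —bump→ 10 + 2 = 12 —(−1)→ 11
11 —HB10→ 10 + 1 —bump→ 11 + 1 = 12 —(−1)→ 11

8, 9, 10, 11, 11, 11, 11, 11, 11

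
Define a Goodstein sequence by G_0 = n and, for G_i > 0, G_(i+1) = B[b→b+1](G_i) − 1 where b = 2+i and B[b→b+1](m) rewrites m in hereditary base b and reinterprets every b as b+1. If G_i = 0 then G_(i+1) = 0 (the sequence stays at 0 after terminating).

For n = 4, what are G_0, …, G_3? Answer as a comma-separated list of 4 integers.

4, 26, 41, 60

base 2: 4 = 2^2; at 3: 3^3 = 27; next = 26
base 3: 26 = 2·3^2 + 2·3 + 2; at 4: 2·4^2 + 2·4 + 2 = 42; next = 41
base 4: 41 = 2·4^2 + 2·4 + 1; at 5: 2·5^2 + 2·5 + 1 = 61; next = 60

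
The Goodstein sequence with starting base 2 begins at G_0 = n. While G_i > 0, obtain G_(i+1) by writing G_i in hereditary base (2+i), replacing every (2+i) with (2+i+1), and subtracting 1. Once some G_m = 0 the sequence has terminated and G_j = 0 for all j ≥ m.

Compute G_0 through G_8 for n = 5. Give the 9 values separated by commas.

G_0 = 5. HB_2(5) = 2^2 + 1. Bump = 28. G_1 = 27.
G_1 = 27. HB_3(27) = 3^3. Bump = 256. G_2 = 255.
G_2 = 255. HB_4(255) = 3·4^3 + 3·4^2 + 3·4 + 3. Bump = 468. G_3 = 467.
G_3 = 467. HB_5(467) = 3·5^3 + 3·5^2 + 3·5 + 2. Bump = 776. G_4 = 775.
G_4 = 775. HB_6(775) = 3·6^3 + 3·6^2 + 3·6 + 1. Bump = 1198. G_5 = 1197.
G_5 = 1197. HB_7(1197) = 3·7^3 + 3·7^2 + 3·7. Bump = 1752. G_6 = 1751.
G_6 = 1751. HB_8(1751) = 3·8^3 + 3·8^2 + 2·8 + 7. Bump = 2455. G_7 = 2454.
G_7 = 2454. HB_9(2454) = 3·9^3 + 3·9^2 + 2·9 + 6. Bump = 3326. G_8 = 3325.

5, 27, 255, 467, 775, 1197, 1751, 2454, 3325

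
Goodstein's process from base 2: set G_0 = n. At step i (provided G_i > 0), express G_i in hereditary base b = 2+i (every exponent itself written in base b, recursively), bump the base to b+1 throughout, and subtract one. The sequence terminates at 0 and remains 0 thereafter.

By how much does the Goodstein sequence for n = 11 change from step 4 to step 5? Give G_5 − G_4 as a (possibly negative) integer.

G_0=11  [base 2] 2^(2 + 1) + 2 + 1  →[2↦3]→  3^(3 + 1) + 3 + 1 = 85  −1 ⇒ G_1=84
G_1=84  [base 3] 3^(3 + 1) + 3  →[3↦4]→  4^(4 + 1) + 4 = 1028  −1 ⇒ G_2=1027
G_2=1027  [base 4] 4^(4 + 1) + 3  →[4↦5]→  5^(5 + 1) + 3 = 15628  −1 ⇒ G_3=15627
G_3=15627  [base 5] 5^(5 + 1) + 2  →[5↦6]→  6^(6 + 1) + 2 = 279938  −1 ⇒ G_4=279937
G_4=279937  [base 6] 6^(6 + 1) + 1  →[6↦7]→  7^(7 + 1) + 1 = 5764802  −1 ⇒ G_5=5764801

5484864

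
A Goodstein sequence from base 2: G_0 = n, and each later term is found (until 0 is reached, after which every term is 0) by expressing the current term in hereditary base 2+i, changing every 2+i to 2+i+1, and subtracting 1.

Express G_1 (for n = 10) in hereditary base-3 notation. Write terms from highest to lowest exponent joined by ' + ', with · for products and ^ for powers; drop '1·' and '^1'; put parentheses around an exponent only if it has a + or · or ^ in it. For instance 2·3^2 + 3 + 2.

3^(3 + 1) + 2

step 0: 10 = 2^(2 + 1) + 2; sub 3 for 2: 3^(3 + 1) + 3; = 84; G_1 = 84−1 = 83
step 1: 83 = 3^(3 + 1) + 2; sub 4 for 3: 4^(4 + 1) + 2; = 1026; G_2 = 1026−1 = 1025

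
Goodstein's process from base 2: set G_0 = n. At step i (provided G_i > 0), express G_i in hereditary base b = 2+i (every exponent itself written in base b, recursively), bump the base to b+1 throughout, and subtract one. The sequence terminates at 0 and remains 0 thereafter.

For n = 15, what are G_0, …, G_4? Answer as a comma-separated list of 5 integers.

G_0 = 15. HB_2(15) = 2^(2 + 1) + 2^2 + 2 + 1. Bump = 112. G_1 = 111.
G_1 = 111. HB_3(111) = 3^(3 + 1) + 3^3 + 3. Bump = 1284. G_2 = 1283.
G_2 = 1283. HB_4(1283) = 4^(4 + 1) + 4^4 + 3. Bump = 18753. G_3 = 18752.
G_3 = 18752. HB_5(18752) = 5^(5 + 1) + 5^5 + 2. Bump = 326594. G_4 = 326593.

15, 111, 1283, 18752, 326593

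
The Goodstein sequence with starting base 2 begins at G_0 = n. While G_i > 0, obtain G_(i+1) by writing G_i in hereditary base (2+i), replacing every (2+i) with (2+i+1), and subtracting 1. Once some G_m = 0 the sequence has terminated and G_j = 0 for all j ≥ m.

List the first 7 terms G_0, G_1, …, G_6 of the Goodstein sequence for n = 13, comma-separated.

13, 108, 1279, 16092, 280711, 5765998, 134219479

[0] 13 ≡ 2^(2 + 1) + 2^2 + 1 (base 2). Lift 3: 109. −1: 108.
[1] 108 ≡ 3^(3 + 1) + 3^3 (base 3). Lift 4: 1280. −1: 1279.
[2] 1279 ≡ 4^(4 + 1) + 3·4^3 + 3·4^2 + 3·4 + 3 (base 4). Lift 5: 16093. −1: 16092.
[3] 16092 ≡ 5^(5 + 1) + 3·5^3 + 3·5^2 + 3·5 + 2 (base 5). Lift 6: 280712. −1: 280711.
[4] 280711 ≡ 6^(6 + 1) + 3·6^3 + 3·6^2 + 3·6 + 1 (base 6). Lift 7: 5765999. −1: 5765998.
[5] 5765998 ≡ 7^(7 + 1) + 3·7^3 + 3·7^2 + 3·7 (base 7). Lift 8: 134219480. −1: 134219479.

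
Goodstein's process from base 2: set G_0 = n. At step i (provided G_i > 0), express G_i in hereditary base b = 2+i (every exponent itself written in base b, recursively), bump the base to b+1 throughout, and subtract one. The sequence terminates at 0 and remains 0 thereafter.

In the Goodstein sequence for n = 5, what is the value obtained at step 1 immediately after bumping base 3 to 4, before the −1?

G_0=5  [base 2] 2^2 + 1  →[2↦3]→  3^3 + 1 = 28  −1 ⇒ G_1=27
G_1=27  [base 3] 3^3  →[3↦4]→  4^4 = 256  −1 ⇒ G_2=255

256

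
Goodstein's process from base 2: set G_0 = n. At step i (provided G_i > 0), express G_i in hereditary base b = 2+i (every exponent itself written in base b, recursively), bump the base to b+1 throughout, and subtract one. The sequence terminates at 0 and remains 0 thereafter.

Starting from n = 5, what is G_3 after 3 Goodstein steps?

G_0 = 5. HB_2(5) = 2^2 + 1. Bump = 28. G_1 = 27.
G_1 = 27. HB_3(27) = 3^3. Bump = 256. G_2 = 255.
G_2 = 255. HB_4(255) = 3·4^3 + 3·4^2 + 3·4 + 3. Bump = 468. G_3 = 467.
G_3 = 467. HB_5(467) = 3·5^3 + 3·5^2 + 3·5 + 2. Bump = 776. G_4 = 775.

467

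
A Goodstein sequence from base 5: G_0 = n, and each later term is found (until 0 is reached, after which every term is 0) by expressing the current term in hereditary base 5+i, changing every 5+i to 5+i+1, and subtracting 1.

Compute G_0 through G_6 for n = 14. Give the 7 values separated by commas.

14, 15, 16, 17, 18, 19, 19

step 0: 14 = 2·5 + 4; sub 6 for 5: 2·6 + 4; = 16; G_1 = 16−1 = 15
step 1: 15 = 2·6 + 3; sub 7 for 6: 2·7 + 3; = 17; G_2 = 17−1 = 16
step 2: 16 = 2·7 + 2; sub 8 for 7: 2·8 + 2; = 18; G_3 = 18−1 = 17
step 3: 17 = 2·8 + 1; sub 9 for 8: 2·9 + 1; = 19; G_4 = 19−1 = 18
step 4: 18 = 2·9; sub 10 for 9: 2·10; = 20; G_5 = 20−1 = 19
step 5: 19 = 10 + 9; sub 11 for 10: 11 + 9; = 20; G_6 = 20−1 = 19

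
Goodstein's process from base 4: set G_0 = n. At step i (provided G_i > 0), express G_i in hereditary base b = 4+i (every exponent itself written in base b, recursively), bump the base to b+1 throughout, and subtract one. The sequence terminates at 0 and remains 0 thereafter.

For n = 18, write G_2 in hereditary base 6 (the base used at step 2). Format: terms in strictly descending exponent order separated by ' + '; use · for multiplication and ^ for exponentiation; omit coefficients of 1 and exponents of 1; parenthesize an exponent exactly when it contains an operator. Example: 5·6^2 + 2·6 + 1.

6^2

G_0 = 18. HB_4(18) = 4^2 + 2. Bump = 27. G_1 = 26.
G_1 = 26. HB_5(26) = 5^2 + 1. Bump = 37. G_2 = 36.
G_2 = 36. HB_6(36) = 6^2. Bump = 49. G_3 = 48.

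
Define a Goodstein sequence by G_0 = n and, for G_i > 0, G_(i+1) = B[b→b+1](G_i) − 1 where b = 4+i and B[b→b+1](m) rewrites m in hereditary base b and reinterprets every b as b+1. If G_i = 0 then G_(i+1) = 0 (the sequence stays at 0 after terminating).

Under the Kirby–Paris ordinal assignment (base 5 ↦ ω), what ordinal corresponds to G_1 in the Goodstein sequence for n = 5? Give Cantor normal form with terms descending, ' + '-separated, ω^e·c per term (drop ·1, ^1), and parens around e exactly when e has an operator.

step 0: 5 = 4 + 1; sub 5 for 4: 5 + 1; = 6; G_1 = 6−1 = 5
step 1: 5 = 5; sub 6 for 5: 6; = 6; G_2 = 6−1 = 5

ω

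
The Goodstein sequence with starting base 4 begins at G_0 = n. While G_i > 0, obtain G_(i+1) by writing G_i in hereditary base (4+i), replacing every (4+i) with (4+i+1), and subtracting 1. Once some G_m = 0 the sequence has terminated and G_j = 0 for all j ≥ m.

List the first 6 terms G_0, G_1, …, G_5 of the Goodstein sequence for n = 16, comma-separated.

step 0: 16 = 4^2; sub 5 for 4: 5^2; = 25; G_1 = 25−1 = 24
step 1: 24 = 4·5 + 4; sub 6 for 5: 4·6 + 4; = 28; G_2 = 28−1 = 27
step 2: 27 = 4·6 + 3; sub 7 for 6: 4·7 + 3; = 31; G_3 = 31−1 = 30
step 3: 30 = 4·7 + 2; sub 8 for 7: 4·8 + 2; = 34; G_4 = 34−1 = 33
step 4: 33 = 4·8 + 1; sub 9 for 8: 4·9 + 1; = 37; G_5 = 37−1 = 36

16, 24, 27, 30, 33, 36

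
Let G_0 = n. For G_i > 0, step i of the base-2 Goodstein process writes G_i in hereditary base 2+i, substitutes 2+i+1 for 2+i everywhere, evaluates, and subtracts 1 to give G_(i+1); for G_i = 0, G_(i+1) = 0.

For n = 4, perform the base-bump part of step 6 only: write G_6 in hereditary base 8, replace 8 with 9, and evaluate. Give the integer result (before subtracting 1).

step 0: 4 = 2^2; sub 3 for 2: 3^3; = 27; G_1 = 27−1 = 26
step 1: 26 = 2·3^2 + 2·3 + 2; sub 4 for 3: 2·4^2 + 2·4 + 2; = 42; G_2 = 42−1 = 41
step 2: 41 = 2·4^2 + 2·4 + 1; sub 5 for 4: 2·5^2 + 2·5 + 1; = 61; G_3 = 61−1 = 60
step 3: 60 = 2·5^2 + 2·5; sub 6 for 5: 2·6^2 + 2·6; = 84; G_4 = 84−1 = 83
step 4: 83 = 2·6^2 + 6 + 5; sub 7 for 6: 2·7^2 + 7 + 5; = 110; G_5 = 110−1 = 109
step 5: 109 = 2·7^2 + 7 + 4; sub 8 for 7: 2·8^2 + 8 + 4; = 140; G_6 = 140−1 = 139
step 6: 139 = 2·8^2 + 8 + 3; sub 9 for 8: 2·9^2 + 9 + 3; = 174; G_7 = 174−1 = 173

174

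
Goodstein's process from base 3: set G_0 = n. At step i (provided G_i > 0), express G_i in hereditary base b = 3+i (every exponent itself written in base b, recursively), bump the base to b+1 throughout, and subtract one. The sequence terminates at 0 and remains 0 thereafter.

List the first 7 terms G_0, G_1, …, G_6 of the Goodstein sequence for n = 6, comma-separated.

6, 7, 7, 7, 7, 7, 6

(0) 6|_3 = 2·3 ↦ 2·4|_4 = 8 ⇒ 7
(1) 7|_4 = 4 + 3 ↦ 5 + 3|_5 = 8 ⇒ 7
(2) 7|_5 = 5 + 2 ↦ 6 + 2|_6 = 8 ⇒ 7
(3) 7|_6 = 6 + 1 ↦ 7 + 1|_7 = 8 ⇒ 7
(4) 7|_7 = 7 ↦ 8|_8 = 8 ⇒ 7
(5) 7|_8 = 7 ↦ 7|_9 = 7 ⇒ 6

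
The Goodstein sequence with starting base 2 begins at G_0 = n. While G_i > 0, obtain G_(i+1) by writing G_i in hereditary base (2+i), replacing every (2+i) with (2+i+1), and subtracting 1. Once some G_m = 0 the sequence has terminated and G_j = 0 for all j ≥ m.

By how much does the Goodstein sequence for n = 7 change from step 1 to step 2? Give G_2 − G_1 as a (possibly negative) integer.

G_0 = 7. HB_2(7) = 2^2 + 2 + 1. Bump = 31. G_1 = 30.
G_1 = 30. HB_3(30) = 3^3 + 3. Bump = 260. G_2 = 259.

229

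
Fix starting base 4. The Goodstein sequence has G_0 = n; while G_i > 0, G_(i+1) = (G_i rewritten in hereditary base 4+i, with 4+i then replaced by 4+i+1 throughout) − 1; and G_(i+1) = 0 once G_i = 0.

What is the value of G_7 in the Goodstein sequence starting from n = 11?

15

G_0=11  [base 4] 2·4 + 3  →[4↦5]→  2·5 + 3 = 13  −1 ⇒ G_1=12
G_1=12  [base 5] 2·5 + 2  →[5↦6]→  2·6 + 2 = 14  −1 ⇒ G_2=13
G_2=13  [base 6] 2·6 + 1  →[6↦7]→  2·7 + 1 = 15  −1 ⇒ G_3=14
G_3=14  [base 7] 2·7  →[7↦8]→  2·8 = 16  −1 ⇒ G_4=15
G_4=15  [base 8] 8 + 7  →[8↦9]→  9 + 7 = 16  −1 ⇒ G_5=15
G_5=15  [base 9] 9 + 6  →[9↦10]→  10 + 6 = 16  −1 ⇒ G_6=15
G_6=15  [base 10] 10 + 5  →[10↦11]→  11 + 5 = 16  −1 ⇒ G_7=15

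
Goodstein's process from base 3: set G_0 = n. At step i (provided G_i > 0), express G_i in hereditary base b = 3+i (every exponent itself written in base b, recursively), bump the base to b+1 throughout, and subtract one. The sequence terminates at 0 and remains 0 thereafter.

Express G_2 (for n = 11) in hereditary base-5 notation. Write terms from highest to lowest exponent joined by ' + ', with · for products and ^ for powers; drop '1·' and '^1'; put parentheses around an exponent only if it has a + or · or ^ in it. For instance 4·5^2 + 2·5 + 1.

5^2

G_0=11  [base 3] 3^2 + 2  →[3↦4]→  4^2 + 2 = 18  −1 ⇒ G_1=17
G_1=17  [base 4] 4^2 + 1  →[4↦5]→  5^2 + 1 = 26  −1 ⇒ G_2=25
G_2=25  [base 5] 5^2  →[5↦6]→  6^2 = 36  −1 ⇒ G_3=35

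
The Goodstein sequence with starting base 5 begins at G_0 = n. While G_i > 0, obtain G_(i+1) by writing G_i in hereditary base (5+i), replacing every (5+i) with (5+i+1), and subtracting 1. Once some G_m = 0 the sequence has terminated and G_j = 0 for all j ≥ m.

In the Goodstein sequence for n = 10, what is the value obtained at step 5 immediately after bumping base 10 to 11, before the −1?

12

G_0=10  [base 5] 2·5  →[5↦6]→  2·6 = 12  −1 ⇒ G_1=11
G_1=11  [base 6] 6 + 5  →[6↦7]→  7 + 5 = 12  −1 ⇒ G_2=11
G_2=11  [base 7] 7 + 4  →[7↦8]→  8 + 4 = 12  −1 ⇒ G_3=11
G_3=11  [base 8] 8 + 3  →[8↦9]→  9 + 3 = 12  −1 ⇒ G_4=11
G_4=11  [base 9] 9 + 2  →[9↦10]→  10 + 2 = 12  −1 ⇒ G_5=11
G_5=11  [base 10] 10 + 1  →[10↦11]→  11 + 1 = 12  −1 ⇒ G_6=11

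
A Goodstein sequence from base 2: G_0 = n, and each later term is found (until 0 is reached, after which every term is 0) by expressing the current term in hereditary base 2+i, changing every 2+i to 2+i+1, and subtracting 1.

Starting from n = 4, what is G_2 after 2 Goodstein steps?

41

G_0=4  [base 2] 2^2  →[2↦3]→  3^3 = 27  −1 ⇒ G_1=26
G_1=26  [base 3] 2·3^2 + 2·3 + 2  →[3↦4]→  2·4^2 + 2·4 + 2 = 42  −1 ⇒ G_2=41
G_2=41  [base 4] 2·4^2 + 2·4 + 1  →[4↦5]→  2·5^2 + 2·5 + 1 = 61  −1 ⇒ G_3=60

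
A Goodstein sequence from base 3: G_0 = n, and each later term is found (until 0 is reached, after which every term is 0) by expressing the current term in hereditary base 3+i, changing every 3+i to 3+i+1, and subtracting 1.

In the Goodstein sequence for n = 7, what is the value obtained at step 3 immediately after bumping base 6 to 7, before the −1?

G_0 = 7. HB_3(7) = 2·3 + 1. Bump = 9. G_1 = 8.
G_1 = 8. HB_4(8) = 2·4. Bump = 10. G_2 = 9.
G_2 = 9. HB_5(9) = 5 + 4. Bump = 10. G_3 = 9.
G_3 = 9. HB_6(9) = 6 + 3. Bump = 10. G_4 = 9.

10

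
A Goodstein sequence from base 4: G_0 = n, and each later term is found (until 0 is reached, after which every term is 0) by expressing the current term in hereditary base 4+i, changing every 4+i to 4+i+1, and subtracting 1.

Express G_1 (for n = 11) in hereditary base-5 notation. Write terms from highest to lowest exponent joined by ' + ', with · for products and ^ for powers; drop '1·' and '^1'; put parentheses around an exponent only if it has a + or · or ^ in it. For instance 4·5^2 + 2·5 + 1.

2·5 + 2

11 —HB4→ 2·4 + 3 —bump→ 2·5 + 3 = 13 —(−1)→ 12
12 —HB5→ 2·5 + 2 —bump→ 2·6 + 2 = 14 —(−1)→ 13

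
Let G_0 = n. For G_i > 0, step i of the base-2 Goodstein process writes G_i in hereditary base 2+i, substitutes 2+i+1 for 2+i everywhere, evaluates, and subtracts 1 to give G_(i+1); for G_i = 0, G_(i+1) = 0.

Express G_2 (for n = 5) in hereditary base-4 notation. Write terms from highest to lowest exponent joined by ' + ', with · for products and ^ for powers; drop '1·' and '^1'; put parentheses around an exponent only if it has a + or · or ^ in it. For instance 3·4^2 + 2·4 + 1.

G_0 = 5. HB_2(5) = 2^2 + 1. Bump = 28. G_1 = 27.
G_1 = 27. HB_3(27) = 3^3. Bump = 256. G_2 = 255.
G_2 = 255. HB_4(255) = 3·4^3 + 3·4^2 + 3·4 + 3. Bump = 468. G_3 = 467.

3·4^3 + 3·4^2 + 3·4 + 3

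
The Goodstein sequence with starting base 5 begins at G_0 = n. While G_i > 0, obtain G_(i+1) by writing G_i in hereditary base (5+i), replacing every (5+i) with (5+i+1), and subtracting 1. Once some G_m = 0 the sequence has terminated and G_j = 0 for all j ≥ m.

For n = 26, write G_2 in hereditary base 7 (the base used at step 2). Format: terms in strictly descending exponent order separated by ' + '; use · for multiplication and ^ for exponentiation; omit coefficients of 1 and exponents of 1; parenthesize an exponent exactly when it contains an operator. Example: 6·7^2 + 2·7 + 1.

6·7 + 6

base 5: 26 = 5^2 + 1; at 6: 6^2 + 1 = 37; next = 36
base 6: 36 = 6^2; at 7: 7^2 = 49; next = 48
base 7: 48 = 6·7 + 6; at 8: 6·8 + 6 = 54; next = 53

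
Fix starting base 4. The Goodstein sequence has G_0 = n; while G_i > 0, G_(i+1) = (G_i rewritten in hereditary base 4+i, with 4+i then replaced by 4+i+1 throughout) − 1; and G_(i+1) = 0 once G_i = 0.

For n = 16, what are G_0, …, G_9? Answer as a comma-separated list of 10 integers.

[0] 16 ≡ 4^2 (base 4). Lift 5: 25. −1: 24.
[1] 24 ≡ 4·5 + 4 (base 5). Lift 6: 28. −1: 27.
[2] 27 ≡ 4·6 + 3 (base 6). Lift 7: 31. −1: 30.
[3] 30 ≡ 4·7 + 2 (base 7). Lift 8: 34. −1: 33.
[4] 33 ≡ 4·8 + 1 (base 8). Lift 9: 37. −1: 36.
[5] 36 ≡ 4·9 (base 9). Lift 10: 40. −1: 39.
[6] 39 ≡ 3·10 + 9 (base 10). Lift 11: 42. −1: 41.
[7] 41 ≡ 3·11 + 8 (base 11). Lift 12: 44. −1: 43.
[8] 43 ≡ 3·12 + 7 (base 12). Lift 13: 46. −1: 45.

16, 24, 27, 30, 33, 36, 39, 41, 43, 45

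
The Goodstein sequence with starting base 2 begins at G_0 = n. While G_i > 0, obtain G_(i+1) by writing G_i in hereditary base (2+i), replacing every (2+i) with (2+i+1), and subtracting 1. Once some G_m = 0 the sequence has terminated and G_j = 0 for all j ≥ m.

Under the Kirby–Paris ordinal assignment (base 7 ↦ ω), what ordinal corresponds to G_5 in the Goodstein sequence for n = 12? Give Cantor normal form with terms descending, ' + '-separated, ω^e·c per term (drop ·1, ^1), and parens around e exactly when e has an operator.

ω^(ω + 1) + ω^2·2 + ω + 4

i=0: 12 = 2^(2 + 1) + 2^2 (b=2); 2→3: 3^(3 + 1) + 3^3 = 108; 108−1 = 107
i=1: 107 = 3^(3 + 1) + 2·3^2 + 2·3 + 2 (b=3); 3→4: 4^(4 + 1) + 2·4^2 + 2·4 + 2 = 1066; 1066−1 = 1065
i=2: 1065 = 4^(4 + 1) + 2·4^2 + 2·4 + 1 (b=4); 4→5: 5^(5 + 1) + 2·5^2 + 2·5 + 1 = 15686; 15686−1 = 15685
i=3: 15685 = 5^(5 + 1) + 2·5^2 + 2·5 (b=5); 5→6: 6^(6 + 1) + 2·6^2 + 2·6 = 280020; 280020−1 = 280019
i=4: 280019 = 6^(6 + 1) + 2·6^2 + 6 + 5 (b=6); 6→7: 7^(7 + 1) + 2·7^2 + 7 + 5 = 5764911; 5764911−1 = 5764910
i=5: 5764910 = 7^(7 + 1) + 2·7^2 + 7 + 4 (b=7); 7→8: 8^(8 + 1) + 2·8^2 + 8 + 4 = 134217868; 134217868−1 = 134217867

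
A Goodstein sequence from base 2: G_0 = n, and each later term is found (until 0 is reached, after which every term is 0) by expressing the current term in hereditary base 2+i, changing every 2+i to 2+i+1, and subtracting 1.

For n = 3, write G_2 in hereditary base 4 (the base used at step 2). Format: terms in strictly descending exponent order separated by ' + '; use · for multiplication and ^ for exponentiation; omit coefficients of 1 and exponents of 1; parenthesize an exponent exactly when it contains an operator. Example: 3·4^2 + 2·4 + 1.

G_0=3  [base 2] 2 + 1  →[2↦3]→  3 + 1 = 4  −1 ⇒ G_1=3
G_1=3  [base 3] 3  →[3↦4]→  4 = 4  −1 ⇒ G_2=3

3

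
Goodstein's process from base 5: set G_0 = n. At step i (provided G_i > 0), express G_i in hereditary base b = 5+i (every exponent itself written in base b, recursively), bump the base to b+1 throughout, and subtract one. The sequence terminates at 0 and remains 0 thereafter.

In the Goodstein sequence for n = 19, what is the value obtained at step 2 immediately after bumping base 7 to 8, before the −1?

26

i=0: 19 = 3·5 + 4 (b=5); 5→6: 3·6 + 4 = 22; 22−1 = 21
i=1: 21 = 3·6 + 3 (b=6); 6→7: 3·7 + 3 = 24; 24−1 = 23
i=2: 23 = 3·7 + 2 (b=7); 7→8: 3·8 + 2 = 26; 26−1 = 25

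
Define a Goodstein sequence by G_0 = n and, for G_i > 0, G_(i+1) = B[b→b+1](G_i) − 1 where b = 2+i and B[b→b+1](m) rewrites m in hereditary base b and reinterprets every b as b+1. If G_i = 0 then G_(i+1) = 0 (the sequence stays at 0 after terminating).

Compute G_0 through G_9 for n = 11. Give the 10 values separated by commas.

step 0: 11 = 2^(2 + 1) + 2 + 1; sub 3 for 2: 3^(3 + 1) + 3 + 1; = 85; G_1 = 85−1 = 84
step 1: 84 = 3^(3 + 1) + 3; sub 4 for 3: 4^(4 + 1) + 4; = 1028; G_2 = 1028−1 = 1027
step 2: 1027 = 4^(4 + 1) + 3; sub 5 for 4: 5^(5 + 1) + 3; = 15628; G_3 = 15628−1 = 15627
step 3: 15627 = 5^(5 + 1) + 2; sub 6 for 5: 6^(6 + 1) + 2; = 279938; G_4 = 279938−1 = 279937
step 4: 279937 = 6^(6 + 1) + 1; sub 7 for 6: 7^(7 + 1) + 1; = 5764802; G_5 = 5764802−1 = 5764801
step 5: 5764801 = 7^(7 + 1); sub 8 for 7: 8^(8 + 1); = 134217728; G_6 = 134217728−1 = 134217727
step 6: 134217727 = 7·8^8 + 7·8^7 + 7·8^6 + 7·8^5 + 7·8^4 + 7·8^3 + 7·8^2 + 7·8 + 7; sub 9 for 8: 7·9^9 + 7·9^7 + 7·9^6 + 7·9^5 + 7·9^4 + 7·9^3 + 7·9^2 + 7·9 + 7; = 2749609303; G_7 = 2749609303−1 = 2749609302
step 7: 2749609302 = 7·9^9 + 7·9^7 + 7·9^6 + 7·9^5 + 7·9^4 + 7·9^3 + 7·9^2 + 7·9 + 6; sub 10 for 9: 7·10^10 + 7·10^7 + 7·10^6 + 7·10^5 + 7·10^4 + 7·10^3 + 7·10^2 + 7·10 + 6; = 70077777776; G_8 = 70077777776−1 = 70077777775
step 8: 70077777775 = 7·10^10 + 7·10^7 + 7·10^6 + 7·10^5 + 7·10^4 + 7·10^3 + 7·10^2 + 7·10 + 5; sub 11 for 10: 7·11^11 + 7·11^7 + 7·11^6 + 7·11^5 + 7·11^4 + 7·11^3 + 7·11^2 + 7·11 + 5; = 1997331745491; G_9 = 1997331745491−1 = 1997331745490

11, 84, 1027, 15627, 279937, 5764801, 134217727, 2749609302, 70077777775, 1997331745490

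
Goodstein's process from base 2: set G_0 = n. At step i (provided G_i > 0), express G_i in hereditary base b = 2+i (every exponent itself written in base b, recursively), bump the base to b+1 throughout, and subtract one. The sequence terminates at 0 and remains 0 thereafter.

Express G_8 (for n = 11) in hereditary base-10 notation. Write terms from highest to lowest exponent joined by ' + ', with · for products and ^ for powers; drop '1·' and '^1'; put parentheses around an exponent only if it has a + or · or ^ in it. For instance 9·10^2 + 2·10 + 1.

7·10^10 + 7·10^7 + 7·10^6 + 7·10^5 + 7·10^4 + 7·10^3 + 7·10^2 + 7·10 + 5

base 2: 11 = 2^(2 + 1) + 2 + 1; at 3: 3^(3 + 1) + 3 + 1 = 85; next = 84
base 3: 84 = 3^(3 + 1) + 3; at 4: 4^(4 + 1) + 4 = 1028; next = 1027
base 4: 1027 = 4^(4 + 1) + 3; at 5: 5^(5 + 1) + 3 = 15628; next = 15627
base 5: 15627 = 5^(5 + 1) + 2; at 6: 6^(6 + 1) + 2 = 279938; next = 279937
base 6: 279937 = 6^(6 + 1) + 1; at 7: 7^(7 + 1) + 1 = 5764802; next = 5764801
base 7: 5764801 = 7^(7 + 1); at 8: 8^(8 + 1) = 134217728; next = 134217727
base 8: 134217727 = 7·8^8 + 7·8^7 + 7·8^6 + 7·8^5 + 7·8^4 + 7·8^3 + 7·8^2 + 7·8 + 7; at 9: 7·9^9 + 7·9^7 + 7·9^6 + 7·9^5 + 7·9^4 + 7·9^3 + 7·9^2 + 7·9 + 7 = 2749609303; next = 2749609302
base 9: 2749609302 = 7·9^9 + 7·9^7 + 7·9^6 + 7·9^5 + 7·9^4 + 7·9^3 + 7·9^2 + 7·9 + 6; at 10: 7·10^10 + 7·10^7 + 7·10^6 + 7·10^5 + 7·10^4 + 7·10^3 + 7·10^2 + 7·10 + 6 = 70077777776; next = 70077777775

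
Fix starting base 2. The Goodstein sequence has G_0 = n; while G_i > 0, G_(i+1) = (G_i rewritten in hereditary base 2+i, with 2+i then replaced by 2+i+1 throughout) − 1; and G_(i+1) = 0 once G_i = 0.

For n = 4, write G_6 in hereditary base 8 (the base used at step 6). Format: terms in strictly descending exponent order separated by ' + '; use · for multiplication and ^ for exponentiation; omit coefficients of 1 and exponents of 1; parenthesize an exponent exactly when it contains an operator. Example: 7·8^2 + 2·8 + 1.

2·8^2 + 8 + 3

4 —HB2→ 2^2 —bump→ 3^3 = 27 —(−1)→ 26
26 —HB3→ 2·3^2 + 2·3 + 2 —bump→ 2·4^2 + 2·4 + 2 = 42 —(−1)→ 41
41 —HB4→ 2·4^2 + 2·4 + 1 —bump→ 2·5^2 + 2·5 + 1 = 61 —(−1)→ 60
60 —HB5→ 2·5^2 + 2·5 —bump→ 2·6^2 + 2·6 = 84 —(−1)→ 83
83 —HB6→ 2·6^2 + 6 + 5 —bump→ 2·7^2 + 7 + 5 = 110 —(−1)→ 109
109 —HB7→ 2·7^2 + 7 + 4 —bump→ 2·8^2 + 8 + 4 = 140 —(−1)→ 139
139 —HB8→ 2·8^2 + 8 + 3 —bump→ 2·9^2 + 9 + 3 = 174 —(−1)→ 173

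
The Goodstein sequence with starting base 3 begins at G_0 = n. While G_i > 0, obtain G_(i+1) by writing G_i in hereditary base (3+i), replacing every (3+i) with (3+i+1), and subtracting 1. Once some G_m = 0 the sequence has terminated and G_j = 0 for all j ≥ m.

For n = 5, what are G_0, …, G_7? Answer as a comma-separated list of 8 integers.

[0] 5 ≡ 3 + 2 (base 3). Lift 4: 6. −1: 5.
[1] 5 ≡ 4 + 1 (base 4). Lift 5: 6. −1: 5.
[2] 5 ≡ 5 (base 5). Lift 6: 6. −1: 5.
[3] 5 ≡ 5 (base 6). Lift 7: 5. −1: 4.
[4] 4 ≡ 4 (base 7). Lift 8: 4. −1: 3.
[5] 3 ≡ 3 (base 8). Lift 9: 3. −1: 2.
[6] 2 ≡ 2 (base 9). Lift 10: 2. −1: 1.

5, 5, 5, 5, 4, 3, 2, 1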